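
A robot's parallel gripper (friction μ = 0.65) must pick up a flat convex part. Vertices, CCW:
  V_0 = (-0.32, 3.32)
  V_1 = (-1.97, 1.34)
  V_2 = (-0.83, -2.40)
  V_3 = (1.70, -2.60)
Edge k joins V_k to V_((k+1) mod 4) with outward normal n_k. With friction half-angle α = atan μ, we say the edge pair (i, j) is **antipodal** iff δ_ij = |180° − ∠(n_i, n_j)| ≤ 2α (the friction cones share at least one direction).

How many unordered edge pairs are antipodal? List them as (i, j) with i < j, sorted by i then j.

α = atan 0.65 = 33.02°;  2α = 66.05°
n_0 = (-0.7682, +0.6402)
n_1 = (-0.9565, -0.2916)
n_2 = (-0.0788, -0.9969)
n_3 = (+0.9464, +0.3229)
  (0,1): δ = 123.24°  ·
  (0,2): δ = 54.71°  ✓
  (0,3): δ = 58.65°  ✓
  (1,2): δ = 111.47°  ·
  (1,3): δ = 1.89°  ✓
  (2,3): δ = 66.64°  ·
antipodal pairs: 3

count = 3; pairs: (0,2), (0,3), (1,3)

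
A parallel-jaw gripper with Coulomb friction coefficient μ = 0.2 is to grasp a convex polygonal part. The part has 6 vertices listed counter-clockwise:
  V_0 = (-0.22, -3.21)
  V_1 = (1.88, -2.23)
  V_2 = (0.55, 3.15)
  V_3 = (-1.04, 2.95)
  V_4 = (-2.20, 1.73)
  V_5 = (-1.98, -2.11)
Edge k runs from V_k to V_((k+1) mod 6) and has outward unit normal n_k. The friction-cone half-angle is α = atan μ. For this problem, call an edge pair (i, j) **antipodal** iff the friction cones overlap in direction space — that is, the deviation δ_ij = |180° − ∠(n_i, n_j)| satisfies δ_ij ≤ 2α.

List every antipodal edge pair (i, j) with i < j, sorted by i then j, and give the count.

α = atan 0.2 = 11.31°;  2α = 22.62°
n_0 = (+0.4229, -0.9062)
n_1 = (+0.9708, +0.2400)
n_2 = (-0.1248, +0.9922)
n_3 = (-0.7247, +0.6891)
n_4 = (-0.9984, -0.0572)
n_5 = (-0.5300, -0.8480)
  (0,1): δ = 101.13°  ·
  (0,2): δ = 17.85°  ✓
  (0,3): δ = 21.43°  ✓
  (0,4): δ = 68.26°  ·
  (0,5): δ = 122.98°  ·
  (1,2): δ = 96.72°  ·
  (1,3): δ = 57.44°  ·
  (1,4): δ = 10.61°  ✓
  (1,5): δ = 44.11°  ·
  (2,3): δ = 140.73°  ·
  (2,4): δ = 93.89°  ·
  (2,5): δ = 39.17°  ·
  (3,4): δ = 133.17°  ·
  (3,5): δ = 78.45°  ·
  (4,5): δ = 125.28°  ·
antipodal pairs: 3

count = 3; pairs: (0,2), (0,3), (1,4)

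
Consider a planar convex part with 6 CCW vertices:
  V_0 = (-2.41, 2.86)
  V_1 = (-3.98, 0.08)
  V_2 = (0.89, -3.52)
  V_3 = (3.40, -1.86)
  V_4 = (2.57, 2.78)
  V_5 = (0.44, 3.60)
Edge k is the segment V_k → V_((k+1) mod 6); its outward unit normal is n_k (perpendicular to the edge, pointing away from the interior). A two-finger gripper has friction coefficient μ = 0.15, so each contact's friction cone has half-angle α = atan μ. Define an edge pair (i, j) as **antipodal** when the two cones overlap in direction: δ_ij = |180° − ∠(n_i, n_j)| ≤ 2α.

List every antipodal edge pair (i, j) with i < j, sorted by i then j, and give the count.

count = 1; pairs: (1,4)

α = atan 0.15 = 8.53°;  2α = 17.06°
n_0 = (-0.8707, +0.4917)
n_1 = (-0.5944, -0.8041)
n_2 = (+0.5516, -0.8341)
n_3 = (+0.9844, +0.1761)
n_4 = (+0.3593, +0.9332)
n_5 = (-0.2513, +0.9679)
  (0,1): δ = 97.02°  ·
  (0,2): δ = 27.07°  ·
  (0,3): δ = 39.60°  ·
  (0,4): δ = 98.40°  ·
  (0,5): δ = 134.01°  ·
  (1,2): δ = 110.05°  ·
  (1,3): δ = 43.39°  ·
  (1,4): δ = 15.42°  ✓
  (1,5): δ = 51.03°  ·
  (2,3): δ = 113.34°  ·
  (2,4): δ = 54.53°  ·
  (2,5): δ = 18.92°  ·
  (3,4): δ = 121.20°  ·
  (3,5): δ = 85.59°  ·
  (4,5): δ = 144.39°  ·
antipodal pairs: 1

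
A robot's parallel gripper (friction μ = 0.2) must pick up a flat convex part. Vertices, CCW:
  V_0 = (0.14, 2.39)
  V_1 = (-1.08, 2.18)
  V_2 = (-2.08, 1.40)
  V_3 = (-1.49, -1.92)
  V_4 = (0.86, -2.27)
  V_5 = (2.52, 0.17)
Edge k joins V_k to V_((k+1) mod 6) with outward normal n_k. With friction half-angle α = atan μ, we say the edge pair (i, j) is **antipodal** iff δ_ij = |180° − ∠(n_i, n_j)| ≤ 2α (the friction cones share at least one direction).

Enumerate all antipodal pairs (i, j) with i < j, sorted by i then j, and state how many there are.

count = 2; pairs: (0,3), (1,4)

α = atan 0.2 = 11.31°;  2α = 22.62°
n_0 = (-0.1696, +0.9855)
n_1 = (-0.6150, +0.7885)
n_2 = (-0.9846, -0.1750)
n_3 = (-0.1473, -0.9891)
n_4 = (+0.8268, -0.5625)
n_5 = (+0.6821, +0.7313)
  (0,1): δ = 151.81°  ·
  (0,2): δ = 89.69°  ·
  (0,3): δ = 18.24°  ✓
  (0,4): δ = 46.00°  ·
  (0,5): δ = 127.23°  ·
  (1,2): δ = 117.88°  ·
  (1,3): δ = 46.43°  ·
  (1,4): δ = 17.82°  ✓
  (1,5): δ = 99.04°  ·
  (2,3): δ = 108.55°  ·
  (2,4): δ = 44.31°  ·
  (2,5): δ = 36.92°  ·
  (3,4): δ = 115.76°  ·
  (3,5): δ = 34.54°  ·
  (4,5): δ = 98.78°  ·
antipodal pairs: 2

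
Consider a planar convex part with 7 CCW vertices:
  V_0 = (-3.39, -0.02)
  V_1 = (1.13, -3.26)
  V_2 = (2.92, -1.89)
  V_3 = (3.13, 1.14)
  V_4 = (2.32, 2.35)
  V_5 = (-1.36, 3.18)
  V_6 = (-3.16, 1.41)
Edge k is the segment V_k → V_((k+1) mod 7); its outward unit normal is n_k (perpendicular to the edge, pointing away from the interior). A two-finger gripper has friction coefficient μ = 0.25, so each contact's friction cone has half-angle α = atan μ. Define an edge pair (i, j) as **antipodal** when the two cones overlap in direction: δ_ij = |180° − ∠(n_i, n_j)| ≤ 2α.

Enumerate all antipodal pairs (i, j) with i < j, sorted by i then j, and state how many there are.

α = atan 0.25 = 14.04°;  2α = 28.07°
n_0 = (-0.5826, -0.8128)
n_1 = (+0.6078, -0.7941)
n_2 = (+0.9976, -0.0691)
n_3 = (+0.8310, +0.5563)
n_4 = (+0.2200, +0.9755)
n_5 = (-0.7011, +0.7130)
n_6 = (-0.9873, +0.1588)
  (0,1): δ = 106.94°  ·
  (0,2): δ = 58.33°  ·
  (0,3): δ = 20.57°  ✓
  (0,4): δ = 22.92°  ✓
  (0,5): δ = 80.15°  ·
  (0,6): δ = 116.50°  ·
  (1,2): δ = 131.39°  ·
  (1,3): δ = 93.63°  ·
  (1,4): δ = 50.14°  ·
  (1,5): δ = 7.09°  ✓
  (1,6): δ = 43.43°  ·
  (2,3): δ = 142.24°  ·
  (2,4): δ = 98.75°  ·
  (2,5): δ = 41.52°  ·
  (2,6): δ = 5.17°  ✓
  (3,4): δ = 136.51°  ·
  (3,5): δ = 79.28°  ·
  (3,6): δ = 42.94°  ·
  (4,5): δ = 122.77°  ·
  (4,6): δ = 86.43°  ·
  (5,6): δ = 143.66°  ·
antipodal pairs: 4

count = 4; pairs: (0,3), (0,4), (1,5), (2,6)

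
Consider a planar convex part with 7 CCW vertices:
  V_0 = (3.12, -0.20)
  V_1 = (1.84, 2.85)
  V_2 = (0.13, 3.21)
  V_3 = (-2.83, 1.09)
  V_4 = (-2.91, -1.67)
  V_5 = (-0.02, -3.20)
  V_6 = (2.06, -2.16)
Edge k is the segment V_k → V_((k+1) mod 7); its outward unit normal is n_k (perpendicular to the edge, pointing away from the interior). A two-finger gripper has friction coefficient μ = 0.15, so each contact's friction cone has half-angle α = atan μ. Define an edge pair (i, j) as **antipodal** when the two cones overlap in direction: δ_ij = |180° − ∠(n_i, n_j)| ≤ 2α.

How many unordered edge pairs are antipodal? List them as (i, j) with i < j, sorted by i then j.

α = atan 0.15 = 8.53°;  2α = 17.06°
n_0 = (+0.9221, +0.3870)
n_1 = (+0.2060, +0.9785)
n_2 = (-0.5823, +0.8130)
n_3 = (-0.9996, +0.0290)
n_4 = (-0.4679, -0.8838)
n_5 = (+0.4472, -0.8944)
n_6 = (+0.8796, -0.4757)
  (0,1): δ = 124.66°  ·
  (0,2): δ = 77.16°  ·
  (0,3): δ = 24.43°  ·
  (0,4): δ = 39.34°  ·
  (0,5): δ = 93.80°  ·
  (0,6): δ = 128.83°  ·
  (1,2): δ = 132.50°  ·
  (1,3): δ = 79.77°  ·
  (1,4): δ = 16.01°  ✓
  (1,5): δ = 38.45°  ·
  (1,6): δ = 73.48°  ·
  (2,3): δ = 127.27°  ·
  (2,4): δ = 63.51°  ·
  (2,5): δ = 9.05°  ✓
  (2,6): δ = 25.98°  ·
  (3,4): δ = 116.24°  ·
  (3,5): δ = 61.77°  ·
  (3,6): δ = 26.74°  ·
  (4,5): δ = 125.54°  ·
  (4,6): δ = 90.51°  ·
  (5,6): δ = 144.97°  ·
antipodal pairs: 2

count = 2; pairs: (1,4), (2,5)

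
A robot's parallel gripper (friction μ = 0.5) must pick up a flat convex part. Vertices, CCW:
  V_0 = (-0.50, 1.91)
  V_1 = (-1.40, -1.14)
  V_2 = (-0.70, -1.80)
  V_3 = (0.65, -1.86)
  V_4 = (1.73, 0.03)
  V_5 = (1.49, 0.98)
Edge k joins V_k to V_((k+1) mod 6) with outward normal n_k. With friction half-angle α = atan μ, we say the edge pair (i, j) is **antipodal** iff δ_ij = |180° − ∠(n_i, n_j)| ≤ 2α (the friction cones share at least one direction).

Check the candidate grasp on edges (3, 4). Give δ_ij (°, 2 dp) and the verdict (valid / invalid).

δ = 136.08°, invalid

α = atan 0.5 = 26.57°;  2α = 53.13°
edge 3: e_3 = (+1.08, +1.89);  n_3 = (+0.8682, -0.4961)
edge 4: e_4 = (-0.24, +0.95);  n_4 = (+0.9695, +0.2449)
∠(n_3, n_4) = 43.92°
δ = |180° − 43.92°| = 136.08°
136.08° > 2α = 53.13°  →  invalid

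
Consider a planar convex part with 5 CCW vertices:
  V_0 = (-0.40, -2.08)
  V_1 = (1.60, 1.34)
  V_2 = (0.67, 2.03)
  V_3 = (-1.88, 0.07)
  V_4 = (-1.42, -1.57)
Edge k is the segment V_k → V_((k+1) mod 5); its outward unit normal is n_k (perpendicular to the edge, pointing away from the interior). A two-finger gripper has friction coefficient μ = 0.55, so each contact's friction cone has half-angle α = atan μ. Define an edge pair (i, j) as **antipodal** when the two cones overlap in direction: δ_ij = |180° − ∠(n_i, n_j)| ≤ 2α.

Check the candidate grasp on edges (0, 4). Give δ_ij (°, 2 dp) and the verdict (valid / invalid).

α = atan 0.55 = 28.81°;  2α = 57.62°
edge 0: e_0 = (+2.00, +3.42);  n_0 = (+0.8632, -0.5048)
edge 4: e_4 = (+1.02, -0.51);  n_4 = (-0.4472, -0.8944)
∠(n_0, n_4) = 86.25°
δ = |180° − 86.25°| = 93.75°
93.75° > 2α = 57.62°  →  invalid

δ = 93.75°, invalid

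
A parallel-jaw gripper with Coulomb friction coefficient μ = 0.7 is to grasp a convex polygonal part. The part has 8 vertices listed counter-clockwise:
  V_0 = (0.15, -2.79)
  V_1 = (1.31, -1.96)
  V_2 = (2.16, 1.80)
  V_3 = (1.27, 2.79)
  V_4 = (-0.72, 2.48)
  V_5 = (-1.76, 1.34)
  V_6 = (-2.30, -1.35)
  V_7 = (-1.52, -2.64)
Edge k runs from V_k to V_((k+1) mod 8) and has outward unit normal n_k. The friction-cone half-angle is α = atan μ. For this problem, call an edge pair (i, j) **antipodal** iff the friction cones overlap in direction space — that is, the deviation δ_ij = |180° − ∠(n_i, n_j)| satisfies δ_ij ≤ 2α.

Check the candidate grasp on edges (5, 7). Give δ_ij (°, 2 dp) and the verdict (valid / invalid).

α = atan 0.7 = 34.99°;  2α = 69.98°
edge 5: e_5 = (-0.54, -2.69);  n_5 = (-0.9804, +0.1968)
edge 7: e_7 = (+1.67, -0.15);  n_7 = (-0.0895, -0.9960)
∠(n_5, n_7) = 96.22°
δ = |180° − 96.22°| = 83.78°
83.78° > 2α = 69.98°  →  invalid

δ = 83.78°, invalid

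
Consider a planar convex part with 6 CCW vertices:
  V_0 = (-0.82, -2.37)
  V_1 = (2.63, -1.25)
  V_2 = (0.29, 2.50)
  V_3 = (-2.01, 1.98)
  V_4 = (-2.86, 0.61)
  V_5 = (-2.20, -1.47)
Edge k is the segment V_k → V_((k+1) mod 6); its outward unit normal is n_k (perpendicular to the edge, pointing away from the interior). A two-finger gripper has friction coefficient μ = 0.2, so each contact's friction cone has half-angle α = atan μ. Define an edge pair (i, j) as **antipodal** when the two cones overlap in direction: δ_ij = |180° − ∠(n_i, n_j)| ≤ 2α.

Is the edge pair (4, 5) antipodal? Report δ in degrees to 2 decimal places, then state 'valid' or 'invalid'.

α = atan 0.2 = 11.31°;  2α = 22.62°
edge 4: e_4 = (+0.66, -2.08);  n_4 = (-0.9532, -0.3024)
edge 5: e_5 = (+1.38, -0.90);  n_5 = (-0.5463, -0.8376)
∠(n_4, n_5) = 39.28°
δ = |180° − 39.28°| = 140.72°
140.72° > 2α = 22.62°  →  invalid

δ = 140.72°, invalid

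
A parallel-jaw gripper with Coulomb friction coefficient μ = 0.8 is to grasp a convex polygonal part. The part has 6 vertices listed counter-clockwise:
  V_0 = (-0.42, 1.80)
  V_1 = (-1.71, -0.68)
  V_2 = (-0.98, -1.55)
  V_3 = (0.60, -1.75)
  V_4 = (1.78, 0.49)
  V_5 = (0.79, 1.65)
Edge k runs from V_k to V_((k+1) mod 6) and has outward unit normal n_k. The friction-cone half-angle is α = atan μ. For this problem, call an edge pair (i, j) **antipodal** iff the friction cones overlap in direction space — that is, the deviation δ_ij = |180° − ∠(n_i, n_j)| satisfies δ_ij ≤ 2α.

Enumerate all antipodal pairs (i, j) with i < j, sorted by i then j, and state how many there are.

count = 9; pairs: (0,2), (0,3), (0,4), (1,3), (1,4), (1,5), (2,4), (2,5), (3,5)

α = atan 0.8 = 38.66°;  2α = 77.32°
n_0 = (-0.8872, +0.4615)
n_1 = (-0.7661, -0.6428)
n_2 = (-0.1256, -0.9921)
n_3 = (+0.8847, -0.4661)
n_4 = (+0.7606, +0.6492)
n_5 = (+0.1230, +0.9924)
  (0,1): δ = 112.52°  ·
  (0,2): δ = 69.73°  ✓
  (0,3): δ = 0.30°  ✓
  (0,4): δ = 67.96°  ✓
  (0,5): δ = 110.41°  ·
  (1,2): δ = 137.21°  ·
  (1,3): δ = 67.78°  ✓
  (1,4): δ = 0.48°  ✓
  (1,5): δ = 42.93°  ✓
  (2,3): δ = 110.57°  ·
  (2,4): δ = 42.31°  ✓
  (2,5): δ = 0.15°  ✓
  (3,4): δ = 111.74°  ·
  (3,5): δ = 69.29°  ✓
  (4,5): δ = 137.55°  ·
antipodal pairs: 9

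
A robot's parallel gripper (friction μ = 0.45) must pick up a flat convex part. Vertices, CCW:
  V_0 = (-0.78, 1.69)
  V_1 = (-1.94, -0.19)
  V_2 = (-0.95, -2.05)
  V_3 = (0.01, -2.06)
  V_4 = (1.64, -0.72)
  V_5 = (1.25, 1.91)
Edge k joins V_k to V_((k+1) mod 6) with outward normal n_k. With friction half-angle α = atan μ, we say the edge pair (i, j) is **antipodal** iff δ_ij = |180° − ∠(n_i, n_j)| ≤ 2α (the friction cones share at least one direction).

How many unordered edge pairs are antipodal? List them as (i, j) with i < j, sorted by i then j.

count = 5; pairs: (0,3), (0,4), (1,4), (2,5), (3,5)

α = atan 0.45 = 24.23°;  2α = 48.46°
n_0 = (-0.8510, +0.5251)
n_1 = (-0.8827, -0.4698)
n_2 = (-0.0104, -0.9999)
n_3 = (+0.6350, -0.7725)
n_4 = (+0.9892, +0.1467)
n_5 = (-0.1077, +0.9942)
  (0,1): δ = 120.30°  ·
  (0,2): δ = 58.92°  ·
  (0,3): δ = 18.90°  ✓
  (0,4): δ = 40.11°  ✓
  (0,5): δ = 127.86°  ·
  (1,2): δ = 118.62°  ·
  (1,3): δ = 78.60°  ·
  (1,4): δ = 19.59°  ✓
  (1,5): δ = 68.16°  ·
  (2,3): δ = 139.98°  ·
  (2,4): δ = 80.97°  ·
  (2,5): δ = 6.78°  ✓
  (3,4): δ = 120.99°  ·
  (3,5): δ = 33.24°  ✓
  (4,5): δ = 92.25°  ·
antipodal pairs: 5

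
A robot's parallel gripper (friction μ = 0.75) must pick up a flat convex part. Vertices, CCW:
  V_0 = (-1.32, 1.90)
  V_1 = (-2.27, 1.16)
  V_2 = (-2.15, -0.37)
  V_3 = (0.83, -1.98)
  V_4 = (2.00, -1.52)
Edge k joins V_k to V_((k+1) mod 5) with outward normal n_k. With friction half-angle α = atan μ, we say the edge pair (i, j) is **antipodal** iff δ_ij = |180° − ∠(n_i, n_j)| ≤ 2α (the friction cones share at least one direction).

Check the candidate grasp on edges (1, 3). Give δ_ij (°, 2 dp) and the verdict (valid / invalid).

α = atan 0.75 = 36.87°;  2α = 73.74°
edge 1: e_1 = (+0.12, -1.53);  n_1 = (-0.9969, -0.0782)
edge 3: e_3 = (+1.17, +0.46);  n_3 = (+0.3659, -0.9307)
∠(n_1, n_3) = 106.98°
δ = |180° − 106.98°| = 73.02°
73.02° ≤ 2α = 73.74°  →  valid

δ = 73.02°, valid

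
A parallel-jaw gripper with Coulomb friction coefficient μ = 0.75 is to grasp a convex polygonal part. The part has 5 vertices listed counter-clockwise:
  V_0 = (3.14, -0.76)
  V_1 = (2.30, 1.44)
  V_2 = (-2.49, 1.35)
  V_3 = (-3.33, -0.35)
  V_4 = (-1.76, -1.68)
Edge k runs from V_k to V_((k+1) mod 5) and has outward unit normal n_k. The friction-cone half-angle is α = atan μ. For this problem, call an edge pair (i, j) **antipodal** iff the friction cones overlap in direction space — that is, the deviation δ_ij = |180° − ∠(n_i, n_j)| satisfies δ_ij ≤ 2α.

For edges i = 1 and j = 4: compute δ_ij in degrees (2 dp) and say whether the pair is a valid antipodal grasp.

α = atan 0.75 = 36.87°;  2α = 73.74°
edge 1: e_1 = (-4.79, -0.09);  n_1 = (-0.0188, +0.9998)
edge 4: e_4 = (+4.90, +0.92);  n_4 = (+0.1845, -0.9828)
∠(n_1, n_4) = 170.44°
δ = |180° − 170.44°| = 9.56°
9.56° ≤ 2α = 73.74°  →  valid

δ = 9.56°, valid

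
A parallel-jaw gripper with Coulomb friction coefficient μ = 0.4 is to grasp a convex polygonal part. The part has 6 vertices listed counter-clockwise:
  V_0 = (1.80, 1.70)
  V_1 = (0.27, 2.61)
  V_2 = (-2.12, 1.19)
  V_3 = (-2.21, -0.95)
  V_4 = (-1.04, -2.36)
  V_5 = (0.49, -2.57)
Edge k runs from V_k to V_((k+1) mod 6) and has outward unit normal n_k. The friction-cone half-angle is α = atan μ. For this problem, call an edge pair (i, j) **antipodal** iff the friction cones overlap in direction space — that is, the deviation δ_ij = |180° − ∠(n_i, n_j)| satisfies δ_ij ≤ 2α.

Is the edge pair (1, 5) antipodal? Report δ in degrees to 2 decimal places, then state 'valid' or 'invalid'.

δ = 42.23°, valid

α = atan 0.4 = 21.80°;  2α = 43.60°
edge 1: e_1 = (-2.39, -1.42);  n_1 = (-0.5108, +0.8597)
edge 5: e_5 = (+1.31, +4.27);  n_5 = (+0.9560, -0.2933)
∠(n_1, n_5) = 137.77°
δ = |180° − 137.77°| = 42.23°
42.23° ≤ 2α = 43.60°  →  valid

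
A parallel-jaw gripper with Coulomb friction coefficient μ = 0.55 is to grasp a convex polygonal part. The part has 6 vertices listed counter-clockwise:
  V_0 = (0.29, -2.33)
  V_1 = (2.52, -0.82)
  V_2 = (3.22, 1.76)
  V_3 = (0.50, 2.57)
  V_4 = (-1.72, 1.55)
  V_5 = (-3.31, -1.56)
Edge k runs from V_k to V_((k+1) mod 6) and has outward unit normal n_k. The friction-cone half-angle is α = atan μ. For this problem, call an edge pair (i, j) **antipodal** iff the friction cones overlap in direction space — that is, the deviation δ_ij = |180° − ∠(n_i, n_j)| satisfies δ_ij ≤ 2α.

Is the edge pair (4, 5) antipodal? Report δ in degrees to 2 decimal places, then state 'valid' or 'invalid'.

α = atan 0.55 = 28.81°;  2α = 57.62°
edge 4: e_4 = (-1.59, -3.11);  n_4 = (-0.8904, +0.4552)
edge 5: e_5 = (+3.60, -0.77);  n_5 = (-0.2092, -0.9779)
∠(n_4, n_5) = 105.01°
δ = |180° − 105.01°| = 74.99°
74.99° > 2α = 57.62°  →  invalid

δ = 74.99°, invalid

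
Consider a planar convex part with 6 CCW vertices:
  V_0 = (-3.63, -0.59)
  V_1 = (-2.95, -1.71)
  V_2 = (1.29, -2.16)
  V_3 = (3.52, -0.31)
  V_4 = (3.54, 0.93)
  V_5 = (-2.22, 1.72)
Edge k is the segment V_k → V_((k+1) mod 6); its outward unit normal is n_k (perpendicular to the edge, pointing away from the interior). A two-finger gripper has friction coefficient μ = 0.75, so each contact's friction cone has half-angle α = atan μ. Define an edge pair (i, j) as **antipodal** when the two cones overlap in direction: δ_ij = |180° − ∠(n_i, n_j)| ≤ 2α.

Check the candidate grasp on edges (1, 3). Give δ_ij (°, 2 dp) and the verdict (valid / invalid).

δ = 84.87°, invalid

α = atan 0.75 = 36.87°;  2α = 73.74°
edge 1: e_1 = (+4.24, -0.45);  n_1 = (-0.1055, -0.9944)
edge 3: e_3 = (+0.02, +1.24);  n_3 = (+0.9999, -0.0161)
∠(n_1, n_3) = 95.13°
δ = |180° − 95.13°| = 84.87°
84.87° > 2α = 73.74°  →  invalid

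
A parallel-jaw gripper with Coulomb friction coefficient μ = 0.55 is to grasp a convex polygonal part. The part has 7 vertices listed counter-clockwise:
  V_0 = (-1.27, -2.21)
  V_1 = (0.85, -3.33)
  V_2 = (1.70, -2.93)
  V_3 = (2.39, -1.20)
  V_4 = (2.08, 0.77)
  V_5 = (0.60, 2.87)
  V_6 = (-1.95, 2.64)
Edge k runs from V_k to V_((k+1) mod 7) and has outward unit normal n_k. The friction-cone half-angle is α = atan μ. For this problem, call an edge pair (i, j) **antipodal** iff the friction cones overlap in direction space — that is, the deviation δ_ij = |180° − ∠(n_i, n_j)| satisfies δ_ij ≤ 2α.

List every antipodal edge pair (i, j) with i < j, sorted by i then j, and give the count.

count = 7; pairs: (0,3), (0,4), (0,5), (1,5), (2,6), (3,6), (4,6)

α = atan 0.55 = 28.81°;  2α = 57.62°
n_0 = (-0.4671, -0.8842)
n_1 = (+0.4258, -0.9048)
n_2 = (+0.9288, -0.3705)
n_3 = (+0.9878, +0.1554)
n_4 = (+0.8174, +0.5761)
n_5 = (-0.0898, +0.9960)
n_6 = (-0.9903, -0.1388)
  (0,1): δ = 126.95°  ·
  (0,2): δ = 83.90°  ·
  (0,3): δ = 53.21°  ✓
  (0,4): δ = 26.98°  ✓
  (0,5): δ = 33.00°  ✓
  (0,6): δ = 125.83°  ·
  (1,2): δ = 136.95°  ·
  (1,3): δ = 106.26°  ·
  (1,4): δ = 80.03°  ·
  (1,5): δ = 20.05°  ✓
  (1,6): δ = 72.78°  ·
  (2,3): δ = 149.31°  ·
  (2,4): δ = 123.08°  ·
  (2,5): δ = 63.10°  ·
  (2,6): δ = 29.73°  ✓
  (3,4): δ = 153.77°  ·
  (3,5): δ = 93.79°  ·
  (3,6): δ = 0.96°  ✓
  (4,5): δ = 120.02°  ·
  (4,6): δ = 27.19°  ✓
  (5,6): δ = 87.17°  ·
antipodal pairs: 7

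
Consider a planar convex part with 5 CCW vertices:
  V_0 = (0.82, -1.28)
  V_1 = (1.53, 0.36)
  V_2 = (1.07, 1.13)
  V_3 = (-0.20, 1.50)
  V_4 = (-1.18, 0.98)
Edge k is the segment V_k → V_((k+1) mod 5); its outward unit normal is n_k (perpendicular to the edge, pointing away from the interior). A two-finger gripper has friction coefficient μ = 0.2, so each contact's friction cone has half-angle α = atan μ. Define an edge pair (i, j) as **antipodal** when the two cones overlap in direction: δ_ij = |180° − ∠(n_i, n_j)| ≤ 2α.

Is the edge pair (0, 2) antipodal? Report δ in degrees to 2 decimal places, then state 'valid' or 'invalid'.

α = atan 0.2 = 11.31°;  2α = 22.62°
edge 0: e_0 = (+0.71, +1.64);  n_0 = (+0.9177, -0.3973)
edge 2: e_2 = (-1.27, +0.37);  n_2 = (+0.2797, +0.9601)
∠(n_0, n_2) = 97.17°
δ = |180° − 97.17°| = 82.83°
82.83° > 2α = 22.62°  →  invalid

δ = 82.83°, invalid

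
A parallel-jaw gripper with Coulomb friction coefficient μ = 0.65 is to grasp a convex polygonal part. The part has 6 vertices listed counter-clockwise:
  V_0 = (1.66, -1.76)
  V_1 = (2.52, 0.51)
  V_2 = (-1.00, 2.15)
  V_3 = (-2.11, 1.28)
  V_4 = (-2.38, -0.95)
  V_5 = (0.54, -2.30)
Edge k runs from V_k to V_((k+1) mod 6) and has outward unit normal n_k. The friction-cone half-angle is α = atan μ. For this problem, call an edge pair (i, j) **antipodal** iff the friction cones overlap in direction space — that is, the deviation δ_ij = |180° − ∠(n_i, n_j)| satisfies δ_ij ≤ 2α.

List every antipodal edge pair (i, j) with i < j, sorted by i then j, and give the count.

count = 7; pairs: (0,2), (0,3), (1,4), (1,5), (2,4), (2,5), (3,5)

α = atan 0.65 = 33.02°;  2α = 66.05°
n_0 = (+0.9351, -0.3543)
n_1 = (+0.4223, +0.9064)
n_2 = (-0.6169, +0.7871)
n_3 = (-0.9927, +0.1202)
n_4 = (-0.4196, -0.9077)
n_5 = (+0.4343, -0.9008)
  (0,1): δ = 94.23°  ·
  (0,2): δ = 31.16°  ✓
  (0,3): δ = 13.85°  ✓
  (0,4): δ = 85.94°  ·
  (0,5): δ = 136.49°  ·
  (1,2): δ = 116.93°  ·
  (1,3): δ = 71.92°  ·
  (1,4): δ = 0.17°  ✓
  (1,5): δ = 50.72°  ✓
  (2,3): δ = 134.99°  ·
  (2,4): δ = 62.90°  ✓
  (2,5): δ = 12.35°  ✓
  (3,4): δ = 107.91°  ·
  (3,5): δ = 57.36°  ✓
  (4,5): δ = 129.45°  ·
antipodal pairs: 7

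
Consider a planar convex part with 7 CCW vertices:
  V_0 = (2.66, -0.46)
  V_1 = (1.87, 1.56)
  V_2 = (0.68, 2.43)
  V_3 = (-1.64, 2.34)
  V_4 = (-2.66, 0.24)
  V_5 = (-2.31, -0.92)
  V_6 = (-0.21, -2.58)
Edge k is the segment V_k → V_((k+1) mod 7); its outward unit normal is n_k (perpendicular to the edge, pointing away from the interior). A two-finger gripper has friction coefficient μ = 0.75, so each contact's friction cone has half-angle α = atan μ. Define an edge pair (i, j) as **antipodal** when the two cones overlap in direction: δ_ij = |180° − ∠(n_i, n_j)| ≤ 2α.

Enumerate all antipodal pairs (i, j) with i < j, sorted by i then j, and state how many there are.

count = 10; pairs: (0,3), (0,4), (0,5), (1,4), (1,5), (1,6), (2,5), (2,6), (3,6), (4,6)

α = atan 0.75 = 36.87°;  2α = 73.74°
n_0 = (+0.9313, +0.3642)
n_1 = (+0.5902, +0.8073)
n_2 = (-0.0388, +0.9992)
n_3 = (-0.8995, +0.4369)
n_4 = (-0.9574, -0.2889)
n_5 = (-0.6201, -0.7845)
n_6 = (+0.5942, -0.8044)
  (0,1): δ = 147.53°  ·
  (0,2): δ = 109.14°  ·
  (0,3): δ = 47.27°  ✓
  (0,4): δ = 4.57°  ✓
  (0,5): δ = 30.31°  ✓
  (0,6): δ = 105.09°  ·
  (1,2): δ = 141.61°  ·
  (1,3): δ = 79.74°  ·
  (1,4): δ = 37.04°  ✓
  (1,5): δ = 2.16°  ✓
  (1,6): δ = 72.62°  ✓
  (2,3): δ = 118.13°  ·
  (2,4): δ = 75.43°  ·
  (2,5): δ = 40.55°  ✓
  (2,6): δ = 34.23°  ✓
  (3,4): δ = 137.30°  ·
  (3,5): δ = 102.42°  ·
  (3,6): δ = 27.64°  ✓
  (4,5): δ = 145.12°  ·
  (4,6): δ = 70.34°  ✓
  (5,6): δ = 105.22°  ·
antipodal pairs: 10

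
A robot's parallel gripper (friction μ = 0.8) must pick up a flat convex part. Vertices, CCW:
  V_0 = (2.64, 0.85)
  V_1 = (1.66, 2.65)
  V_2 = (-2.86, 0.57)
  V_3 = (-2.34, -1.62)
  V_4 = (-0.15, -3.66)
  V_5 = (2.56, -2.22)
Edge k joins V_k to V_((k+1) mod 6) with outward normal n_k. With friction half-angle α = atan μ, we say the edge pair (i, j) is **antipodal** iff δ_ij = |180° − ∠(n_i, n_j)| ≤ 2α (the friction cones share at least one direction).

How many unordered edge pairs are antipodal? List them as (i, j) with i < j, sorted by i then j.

α = atan 0.8 = 38.66°;  2α = 77.32°
n_0 = (+0.8783, +0.4782)
n_1 = (-0.4180, +0.9084)
n_2 = (-0.9729, -0.2310)
n_3 = (-0.6816, -0.7317)
n_4 = (+0.4692, -0.8831)
n_5 = (+0.9997, -0.0260)
  (0,1): δ = 93.86°  ·
  (0,2): δ = 15.21°  ✓
  (0,3): δ = 18.47°  ✓
  (0,4): δ = 89.42°  ·
  (0,5): δ = 149.94°  ·
  (1,2): δ = 101.35°  ·
  (1,3): δ = 67.68°  ✓
  (1,4): δ = 3.27°  ✓
  (1,5): δ = 63.80°  ✓
  (2,3): δ = 146.33°  ·
  (2,4): δ = 75.37°  ✓
  (2,5): δ = 14.85°  ✓
  (3,4): δ = 109.05°  ·
  (3,5): δ = 48.52°  ✓
  (4,5): δ = 119.48°  ·
antipodal pairs: 8

count = 8; pairs: (0,2), (0,3), (1,3), (1,4), (1,5), (2,4), (2,5), (3,5)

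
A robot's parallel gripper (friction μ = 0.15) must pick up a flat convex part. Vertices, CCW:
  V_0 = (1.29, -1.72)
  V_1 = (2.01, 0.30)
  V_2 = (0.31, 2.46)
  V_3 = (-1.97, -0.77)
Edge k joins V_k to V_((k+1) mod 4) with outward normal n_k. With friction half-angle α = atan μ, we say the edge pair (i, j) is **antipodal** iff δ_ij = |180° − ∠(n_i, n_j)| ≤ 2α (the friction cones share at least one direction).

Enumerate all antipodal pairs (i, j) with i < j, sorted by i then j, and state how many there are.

α = atan 0.15 = 8.53°;  2α = 17.06°
n_0 = (+0.9420, -0.3357)
n_1 = (+0.7858, +0.6185)
n_2 = (-0.8170, +0.5767)
n_3 = (-0.2798, -0.9601)
  (0,1): δ = 122.18°  ·
  (0,2): δ = 15.60°  ✓
  (0,3): δ = 93.37°  ·
  (1,2): δ = 73.42°  ·
  (1,3): δ = 35.55°  ·
  (2,3): δ = 71.03°  ·
antipodal pairs: 1

count = 1; pairs: (0,2)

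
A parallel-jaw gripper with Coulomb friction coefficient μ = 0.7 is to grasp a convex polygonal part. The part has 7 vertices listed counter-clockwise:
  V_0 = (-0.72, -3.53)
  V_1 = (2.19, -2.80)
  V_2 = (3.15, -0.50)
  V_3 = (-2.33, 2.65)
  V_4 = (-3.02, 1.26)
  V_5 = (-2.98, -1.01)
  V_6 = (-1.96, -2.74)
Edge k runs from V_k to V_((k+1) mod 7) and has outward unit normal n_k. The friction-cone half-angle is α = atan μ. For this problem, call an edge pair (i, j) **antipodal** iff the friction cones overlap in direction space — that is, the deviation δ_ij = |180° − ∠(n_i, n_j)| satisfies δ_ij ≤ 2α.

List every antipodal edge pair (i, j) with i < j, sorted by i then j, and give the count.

count = 8; pairs: (0,2), (0,3), (1,3), (1,4), (1,5), (2,4), (2,5), (2,6)

α = atan 0.7 = 34.99°;  2α = 69.98°
n_0 = (+0.2433, -0.9699)
n_1 = (+0.9228, -0.3852)
n_2 = (+0.4984, +0.8670)
n_3 = (-0.8957, +0.4446)
n_4 = (-0.9998, -0.0176)
n_5 = (-0.8614, -0.5079)
n_6 = (-0.5373, -0.8434)
  (0,1): δ = 126.74°  ·
  (0,2): δ = 43.97°  ✓
  (0,3): δ = 49.52°  ✓
  (0,4): δ = 76.93°  ·
  (0,5): δ = 106.44°  ·
  (0,6): δ = 133.42°  ·
  (1,2): δ = 97.24°  ·
  (1,3): δ = 3.74°  ✓
  (1,4): δ = 23.66°  ✓
  (1,5): δ = 53.18°  ✓
  (1,6): δ = 80.15°  ·
  (2,3): δ = 86.51°  ·
  (2,4): δ = 59.10°  ✓
  (2,5): δ = 29.59°  ✓
  (2,6): δ = 2.61°  ✓
  (3,4): δ = 152.59°  ·
  (3,5): δ = 123.08°  ·
  (3,6): δ = 96.10°  ·
  (4,5): δ = 150.49°  ·
  (4,6): δ = 123.51°  ·
  (5,6): δ = 153.02°  ·
antipodal pairs: 8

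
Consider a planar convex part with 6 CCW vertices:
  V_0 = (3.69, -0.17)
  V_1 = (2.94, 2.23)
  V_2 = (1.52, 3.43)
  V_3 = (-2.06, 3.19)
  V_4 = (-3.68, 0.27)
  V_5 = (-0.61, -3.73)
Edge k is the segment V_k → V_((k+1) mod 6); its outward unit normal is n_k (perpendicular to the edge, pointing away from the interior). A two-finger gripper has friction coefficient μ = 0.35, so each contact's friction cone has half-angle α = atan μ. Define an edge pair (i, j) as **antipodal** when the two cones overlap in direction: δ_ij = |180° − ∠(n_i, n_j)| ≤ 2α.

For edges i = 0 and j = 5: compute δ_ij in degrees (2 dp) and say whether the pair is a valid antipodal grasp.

α = atan 0.35 = 19.29°;  2α = 38.58°
edge 0: e_0 = (-0.75, +2.40);  n_0 = (+0.9545, +0.2983)
edge 5: e_5 = (+4.30, +3.56);  n_5 = (+0.6377, -0.7703)
∠(n_0, n_5) = 67.73°
δ = |180° − 67.73°| = 112.27°
112.27° > 2α = 38.58°  →  invalid

δ = 112.27°, invalid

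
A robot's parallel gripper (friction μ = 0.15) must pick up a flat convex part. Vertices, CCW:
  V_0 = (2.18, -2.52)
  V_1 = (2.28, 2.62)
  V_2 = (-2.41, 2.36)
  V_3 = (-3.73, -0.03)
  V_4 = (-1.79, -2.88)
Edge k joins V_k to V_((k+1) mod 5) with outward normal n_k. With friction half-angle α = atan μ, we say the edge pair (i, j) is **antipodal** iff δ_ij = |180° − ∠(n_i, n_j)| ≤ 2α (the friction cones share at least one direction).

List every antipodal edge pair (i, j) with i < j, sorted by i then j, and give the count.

α = atan 0.15 = 8.53°;  2α = 17.06°
n_0 = (+0.9998, -0.0195)
n_1 = (-0.0554, +0.9985)
n_2 = (-0.8754, +0.4835)
n_3 = (-0.8267, -0.5627)
n_4 = (+0.0903, -0.9959)
  (0,1): δ = 85.71°  ·
  (0,2): δ = 27.80°  ·
  (0,3): δ = 35.36°  ·
  (0,4): δ = 96.30°  ·
  (1,2): δ = 122.08°  ·
  (1,3): δ = 58.93°  ·
  (1,4): δ = 2.01°  ✓
  (2,3): δ = 116.84°  ·
  (2,4): δ = 55.91°  ·
  (3,4): δ = 119.06°  ·
antipodal pairs: 1

count = 1; pairs: (1,4)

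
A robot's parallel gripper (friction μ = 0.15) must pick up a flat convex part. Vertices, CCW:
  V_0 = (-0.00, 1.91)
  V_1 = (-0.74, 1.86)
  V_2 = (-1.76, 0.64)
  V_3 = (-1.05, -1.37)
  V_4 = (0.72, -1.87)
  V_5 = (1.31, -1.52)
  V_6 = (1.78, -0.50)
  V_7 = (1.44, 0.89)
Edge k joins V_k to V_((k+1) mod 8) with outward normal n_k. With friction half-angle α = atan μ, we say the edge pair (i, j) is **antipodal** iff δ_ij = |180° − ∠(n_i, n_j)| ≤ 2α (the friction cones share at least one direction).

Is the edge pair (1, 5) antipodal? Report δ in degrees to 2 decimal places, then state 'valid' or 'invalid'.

δ = 15.16°, valid

α = atan 0.15 = 8.53°;  2α = 17.06°
edge 1: e_1 = (-1.02, -1.22);  n_1 = (-0.7672, +0.6414)
edge 5: e_5 = (+0.47, +1.02);  n_5 = (+0.9082, -0.4185)
∠(n_1, n_5) = 164.84°
δ = |180° − 164.84°| = 15.16°
15.16° ≤ 2α = 17.06°  →  valid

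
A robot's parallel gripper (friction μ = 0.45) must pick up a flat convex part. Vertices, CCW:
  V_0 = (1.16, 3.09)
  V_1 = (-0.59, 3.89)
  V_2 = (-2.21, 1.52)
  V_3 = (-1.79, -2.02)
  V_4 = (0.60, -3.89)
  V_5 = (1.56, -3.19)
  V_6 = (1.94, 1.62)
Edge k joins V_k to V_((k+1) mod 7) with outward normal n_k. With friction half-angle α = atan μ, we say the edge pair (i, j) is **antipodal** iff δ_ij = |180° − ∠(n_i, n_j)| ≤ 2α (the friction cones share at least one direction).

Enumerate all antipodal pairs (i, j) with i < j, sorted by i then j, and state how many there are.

count = 6; pairs: (0,3), (1,4), (1,5), (2,5), (2,6), (3,6)

α = atan 0.45 = 24.23°;  2α = 48.46°
n_0 = (+0.4158, +0.9095)
n_1 = (-0.8256, +0.5643)
n_2 = (-0.9930, -0.1178)
n_3 = (-0.6162, -0.7876)
n_4 = (+0.5892, -0.8080)
n_5 = (+0.9969, -0.0788)
n_6 = (+0.8833, +0.4687)
  (0,1): δ = 99.79°  ·
  (0,2): δ = 58.67°  ·
  (0,3): δ = 13.47°  ✓
  (0,4): δ = 60.67°  ·
  (0,5): δ = 110.05°  ·
  (0,6): δ = 142.52°  ·
  (1,2): δ = 138.88°  ·
  (1,3): δ = 93.69°  ·
  (1,4): δ = 19.55°  ✓
  (1,5): δ = 29.84°  ✓
  (1,6): δ = 62.31°  ·
  (2,3): δ = 134.81°  ·
  (2,4): δ = 60.67°  ·
  (2,5): δ = 11.28°  ✓
  (2,6): δ = 21.18°  ✓
  (3,4): δ = 105.86°  ·
  (3,5): δ = 56.48°  ·
  (3,6): δ = 24.01°  ✓
  (4,5): δ = 130.62°  ·
  (4,6): δ = 98.15°  ·
  (5,6): δ = 147.53°  ·
antipodal pairs: 6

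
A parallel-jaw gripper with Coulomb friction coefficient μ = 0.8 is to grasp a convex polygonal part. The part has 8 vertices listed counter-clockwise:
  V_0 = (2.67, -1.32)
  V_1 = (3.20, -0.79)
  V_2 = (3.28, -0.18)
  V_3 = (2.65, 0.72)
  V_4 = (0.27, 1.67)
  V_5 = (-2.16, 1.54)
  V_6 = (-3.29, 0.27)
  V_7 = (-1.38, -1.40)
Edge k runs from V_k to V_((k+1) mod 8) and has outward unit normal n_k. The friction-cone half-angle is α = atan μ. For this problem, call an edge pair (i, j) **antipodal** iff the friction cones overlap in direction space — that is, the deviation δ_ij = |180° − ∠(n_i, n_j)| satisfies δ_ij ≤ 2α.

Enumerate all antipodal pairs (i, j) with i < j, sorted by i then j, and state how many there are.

α = atan 0.8 = 38.66°;  2α = 77.32°
n_0 = (+0.7071, -0.7071)
n_1 = (+0.9915, -0.1300)
n_2 = (+0.8192, +0.5735)
n_3 = (+0.3707, +0.9287)
n_4 = (-0.0534, +0.9986)
n_5 = (-0.7471, +0.6647)
n_6 = (-0.6582, -0.7528)
n_7 = (+0.0197, -0.9998)
  (0,1): δ = 142.47°  ·
  (0,2): δ = 100.01°  ·
  (0,3): δ = 66.76°  ✓
  (0,4): δ = 41.94°  ✓
  (0,5): δ = 3.34°  ✓
  (0,6): δ = 93.84°  ·
  (0,7): δ = 136.13°  ·
  (1,2): δ = 137.54°  ·
  (1,3): δ = 104.29°  ·
  (1,4): δ = 79.47°  ·
  (1,5): δ = 34.19°  ✓
  (1,6): δ = 56.31°  ✓
  (1,7): δ = 98.60°  ·
  (2,3): δ = 146.75°  ·
  (2,4): δ = 121.93°  ·
  (2,5): δ = 76.65°  ✓
  (2,6): δ = 13.84°  ✓
  (2,7): δ = 56.14°  ✓
  (3,4): δ = 155.18°  ·
  (3,5): δ = 109.90°  ·
  (3,6): δ = 19.40°  ✓
  (3,7): δ = 22.89°  ✓
  (4,5): δ = 134.72°  ·
  (4,6): δ = 44.23°  ✓
  (4,7): δ = 1.93°  ✓
  (5,6): δ = 89.50°  ·
  (5,7): δ = 47.21°  ✓
  (6,7): δ = 137.70°  ·
antipodal pairs: 13

count = 13; pairs: (0,3), (0,4), (0,5), (1,5), (1,6), (2,5), (2,6), (2,7), (3,6), (3,7), (4,6), (4,7), (5,7)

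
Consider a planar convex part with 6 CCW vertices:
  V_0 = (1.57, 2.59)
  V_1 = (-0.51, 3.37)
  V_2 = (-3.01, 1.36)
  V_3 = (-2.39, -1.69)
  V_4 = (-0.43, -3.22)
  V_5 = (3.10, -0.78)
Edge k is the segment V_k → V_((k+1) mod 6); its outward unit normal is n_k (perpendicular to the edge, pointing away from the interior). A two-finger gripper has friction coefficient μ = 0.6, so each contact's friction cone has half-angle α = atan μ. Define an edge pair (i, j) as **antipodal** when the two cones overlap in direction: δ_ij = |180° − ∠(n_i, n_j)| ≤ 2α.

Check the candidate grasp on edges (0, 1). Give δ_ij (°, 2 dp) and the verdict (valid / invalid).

δ = 120.64°, invalid

α = atan 0.6 = 30.96°;  2α = 61.93°
edge 0: e_0 = (-2.08, +0.78);  n_0 = (+0.3511, +0.9363)
edge 1: e_1 = (-2.50, -2.01);  n_1 = (-0.6266, +0.7793)
∠(n_0, n_1) = 59.36°
δ = |180° − 59.36°| = 120.64°
120.64° > 2α = 61.93°  →  invalid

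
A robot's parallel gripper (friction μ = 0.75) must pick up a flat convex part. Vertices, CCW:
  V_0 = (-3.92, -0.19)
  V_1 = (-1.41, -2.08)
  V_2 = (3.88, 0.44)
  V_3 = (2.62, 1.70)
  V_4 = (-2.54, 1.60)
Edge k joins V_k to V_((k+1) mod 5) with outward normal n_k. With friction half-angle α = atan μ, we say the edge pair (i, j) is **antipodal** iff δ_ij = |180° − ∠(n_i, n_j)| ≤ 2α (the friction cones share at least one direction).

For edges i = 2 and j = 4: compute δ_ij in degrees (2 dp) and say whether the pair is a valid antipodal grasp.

α = atan 0.75 = 36.87°;  2α = 73.74°
edge 2: e_2 = (-1.26, +1.26);  n_2 = (+0.7071, +0.7071)
edge 4: e_4 = (-1.38, -1.79);  n_4 = (-0.7920, +0.6106)
∠(n_2, n_4) = 97.37°
δ = |180° − 97.37°| = 82.63°
82.63° > 2α = 73.74°  →  invalid

δ = 82.63°, invalid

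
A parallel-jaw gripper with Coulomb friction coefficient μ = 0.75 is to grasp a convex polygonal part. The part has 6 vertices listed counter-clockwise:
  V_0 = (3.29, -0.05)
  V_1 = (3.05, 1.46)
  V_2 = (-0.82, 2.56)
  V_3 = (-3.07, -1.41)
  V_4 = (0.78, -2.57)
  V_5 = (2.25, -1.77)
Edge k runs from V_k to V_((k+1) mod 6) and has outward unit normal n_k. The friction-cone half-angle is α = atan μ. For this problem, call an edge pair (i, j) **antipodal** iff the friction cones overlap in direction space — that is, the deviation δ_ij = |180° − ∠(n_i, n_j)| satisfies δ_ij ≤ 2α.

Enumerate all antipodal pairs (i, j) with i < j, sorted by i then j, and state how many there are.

α = atan 0.75 = 36.87°;  2α = 73.74°
n_0 = (+0.9876, +0.1570)
n_1 = (+0.2734, +0.9619)
n_2 = (-0.8700, +0.4931)
n_3 = (-0.2885, -0.9575)
n_4 = (+0.4780, -0.8784)
n_5 = (+0.8557, -0.5174)
  (0,1): δ = 114.90°  ·
  (0,2): δ = 38.57°  ✓
  (0,3): δ = 64.20°  ✓
  (0,4): δ = 109.52°  ·
  (0,5): δ = 139.81°  ·
  (1,2): δ = 103.68°  ·
  (1,3): δ = 0.90°  ✓
  (1,4): δ = 44.42°  ✓
  (1,5): δ = 74.71°  ·
  (2,3): δ = 77.23°  ·
  (2,4): δ = 31.90°  ✓
  (2,5): δ = 1.62°  ✓
  (3,4): δ = 134.68°  ·
  (3,5): δ = 104.39°  ·
  (4,5): δ = 149.72°  ·
antipodal pairs: 6

count = 6; pairs: (0,2), (0,3), (1,3), (1,4), (2,4), (2,5)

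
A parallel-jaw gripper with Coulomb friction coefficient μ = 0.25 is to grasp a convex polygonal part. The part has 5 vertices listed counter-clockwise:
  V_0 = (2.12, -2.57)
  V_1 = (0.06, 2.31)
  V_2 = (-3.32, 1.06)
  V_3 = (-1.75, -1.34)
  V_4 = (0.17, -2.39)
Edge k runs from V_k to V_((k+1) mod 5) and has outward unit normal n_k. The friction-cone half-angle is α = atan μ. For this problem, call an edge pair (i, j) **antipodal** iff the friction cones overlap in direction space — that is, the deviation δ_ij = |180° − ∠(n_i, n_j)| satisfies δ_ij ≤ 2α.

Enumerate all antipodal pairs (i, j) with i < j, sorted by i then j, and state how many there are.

α = atan 0.25 = 14.04°;  2α = 28.07°
n_0 = (+0.9213, +0.3889)
n_1 = (-0.3469, +0.9379)
n_2 = (-0.8368, -0.5474)
n_3 = (-0.4798, -0.8774)
n_4 = (-0.0919, -0.9958)
  (0,1): δ = 92.59°  ·
  (0,2): δ = 10.31°  ✓
  (0,3): δ = 38.44°  ·
  (0,4): δ = 61.84°  ·
  (1,2): δ = 77.10°  ·
  (1,3): δ = 48.97°  ·
  (1,4): δ = 25.57°  ✓
  (2,3): δ = 151.86°  ·
  (2,4): δ = 128.47°  ·
  (3,4): δ = 156.60°  ·
antipodal pairs: 2

count = 2; pairs: (0,2), (1,4)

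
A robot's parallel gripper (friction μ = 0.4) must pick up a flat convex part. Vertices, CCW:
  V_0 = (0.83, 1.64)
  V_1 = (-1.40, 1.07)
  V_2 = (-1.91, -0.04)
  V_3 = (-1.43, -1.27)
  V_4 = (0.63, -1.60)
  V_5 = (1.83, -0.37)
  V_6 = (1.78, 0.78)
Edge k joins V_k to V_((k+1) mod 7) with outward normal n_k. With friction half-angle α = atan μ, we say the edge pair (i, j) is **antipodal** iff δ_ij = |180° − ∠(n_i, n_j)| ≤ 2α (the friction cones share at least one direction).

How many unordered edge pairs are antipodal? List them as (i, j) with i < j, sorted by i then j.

count = 7; pairs: (0,3), (0,4), (1,4), (1,5), (2,5), (2,6), (3,6)

α = atan 0.4 = 21.80°;  2α = 43.60°
n_0 = (-0.2476, +0.9689)
n_1 = (-0.9087, +0.4175)
n_2 = (-0.9316, -0.3635)
n_3 = (-0.1582, -0.9874)
n_4 = (+0.7158, -0.6983)
n_5 = (+0.9991, +0.0434)
n_6 = (+0.6711, +0.7414)
  (0,1): δ = 129.01°  ·
  (0,2): δ = 83.02°  ·
  (0,3): δ = 23.44°  ✓
  (0,4): δ = 31.37°  ✓
  (0,5): δ = 78.15°  ·
  (0,6): δ = 123.51°  ·
  (1,2): δ = 134.01°  ·
  (1,3): δ = 74.42°  ·
  (1,4): δ = 19.62°  ✓
  (1,5): δ = 27.17°  ✓
  (1,6): δ = 72.52°  ·
  (2,3): δ = 120.42°  ·
  (2,4): δ = 65.61°  ·
  (2,5): δ = 18.83°  ✓
  (2,6): δ = 26.53°  ✓
  (3,4): δ = 125.19°  ·
  (3,5): δ = 78.41°  ·
  (3,6): δ = 33.05°  ✓
  (4,5): δ = 133.22°  ·
  (4,6): δ = 87.86°  ·
  (5,6): δ = 134.64°  ·
antipodal pairs: 7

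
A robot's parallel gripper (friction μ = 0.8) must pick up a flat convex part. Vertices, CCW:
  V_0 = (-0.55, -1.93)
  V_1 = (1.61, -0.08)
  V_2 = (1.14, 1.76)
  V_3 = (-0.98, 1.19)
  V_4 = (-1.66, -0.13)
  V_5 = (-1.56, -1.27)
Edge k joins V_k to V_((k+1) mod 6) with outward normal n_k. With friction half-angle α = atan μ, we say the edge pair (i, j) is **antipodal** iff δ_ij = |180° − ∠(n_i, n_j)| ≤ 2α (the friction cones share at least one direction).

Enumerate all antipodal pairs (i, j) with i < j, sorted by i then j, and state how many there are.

α = atan 0.8 = 38.66°;  2α = 77.32°
n_0 = (+0.6505, -0.7595)
n_1 = (+0.9689, +0.2475)
n_2 = (-0.2596, +0.9657)
n_3 = (-0.8890, +0.4580)
n_4 = (-0.9962, -0.0874)
n_5 = (-0.5470, -0.8371)
  (0,1): δ = 116.25°  ·
  (0,2): δ = 25.53°  ✓
  (0,3): δ = 22.17°  ✓
  (0,4): δ = 54.43°  ✓
  (0,5): δ = 106.26°  ·
  (1,2): δ = 89.28°  ·
  (1,3): δ = 41.58°  ✓
  (1,4): δ = 9.32°  ✓
  (1,5): δ = 42.51°  ✓
  (2,3): δ = 132.30°  ·
  (2,4): δ = 100.04°  ·
  (2,5): δ = 48.21°  ✓
  (3,4): δ = 147.73°  ·
  (3,5): δ = 95.91°  ·
  (4,5): δ = 128.18°  ·
antipodal pairs: 7

count = 7; pairs: (0,2), (0,3), (0,4), (1,3), (1,4), (1,5), (2,5)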